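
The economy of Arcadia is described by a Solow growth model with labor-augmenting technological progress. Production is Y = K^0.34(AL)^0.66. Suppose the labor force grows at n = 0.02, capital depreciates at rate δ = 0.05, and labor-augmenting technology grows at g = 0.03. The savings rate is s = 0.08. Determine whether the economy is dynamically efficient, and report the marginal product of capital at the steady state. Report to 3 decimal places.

The effective depreciation rate is n + g + δ = 0.02 + 0.03 + 0.05 = 0.1.
Steady-state k*: s·k^0.34 = 0.1·k gives k* = (0.08/0.1)^(1/0.66) ≈ 0.7131.
MPK = 0.34·0.7131^(-0.66) ≈ 0.4250.
MPK > n+g+δ = 0.1, so the economy is dynamically efficient (under-saving).

dynamically efficient; MPK ≈ 0.425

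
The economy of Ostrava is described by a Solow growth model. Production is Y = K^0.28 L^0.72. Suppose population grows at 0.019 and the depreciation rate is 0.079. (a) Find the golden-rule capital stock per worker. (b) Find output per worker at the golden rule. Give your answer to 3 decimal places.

n + δ = 0.019 + 0.079 = 0.098.
Setting f'(k) = n+δ gives 0.28·k^(0.28−1) = 0.098, hence k_gold = (0.28/0.098)^(1/0.72) ≈ 4.2977.
y_gold = 4.2977^0.28 ≈ 1.5042.

(a) k_gold ≈ 4.298; (b) y_gold ≈ 1.504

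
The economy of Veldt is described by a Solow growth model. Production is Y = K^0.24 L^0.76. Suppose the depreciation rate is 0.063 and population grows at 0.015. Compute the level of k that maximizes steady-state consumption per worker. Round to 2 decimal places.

The effective depreciation rate is n + δ = 0.015 + 0.063 = 0.078.
Maximizing c = f(k) − (n+δ)·k gives f'(k) = n+δ, i.e. 0.24·k^(0.24−1) = 0.078, so k_gold = (0.24/0.078)^(1/0.76) ≈ 4.3879.

k_gold ≈ 4.39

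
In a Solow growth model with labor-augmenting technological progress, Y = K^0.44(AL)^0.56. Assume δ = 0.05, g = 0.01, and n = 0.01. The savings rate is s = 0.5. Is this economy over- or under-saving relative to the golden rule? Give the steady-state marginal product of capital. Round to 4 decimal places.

Break-even investment rate: n + g + δ = 0.01 + 0.01 + 0.05 = 0.07.
Steady-state k*: s·k^0.44 = 0.07·k gives k* = (0.5/0.07)^(1/0.56) ≈ 33.4789.
MPK = 0.44·33.4789^(-0.56) ≈ 0.0616.
MPK < n+g+δ = 0.07, so the economy is dynamically inefficient (over-saving).

over-saving; MPK ≈ 0.0616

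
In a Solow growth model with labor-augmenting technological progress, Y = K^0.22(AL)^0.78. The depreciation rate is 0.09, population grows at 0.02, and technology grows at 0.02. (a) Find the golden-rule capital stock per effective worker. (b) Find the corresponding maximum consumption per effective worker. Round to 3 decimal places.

The effective depreciation rate is n + g + δ = 0.02 + 0.02 + 0.09 = 0.13.
Setting f'(k) = n+g+δ gives 0.22·k^(0.22−1) = 0.13, hence k_gold = (0.22/0.13)^(1/0.78) ≈ 1.9630.
y_gold = 1.9630^0.22 ≈ 1.1600; c_gold = y_gold − 0.13·k_gold ≈ 0.9048.

(a) k_gold ≈ 1.963; (b) c_gold ≈ 0.905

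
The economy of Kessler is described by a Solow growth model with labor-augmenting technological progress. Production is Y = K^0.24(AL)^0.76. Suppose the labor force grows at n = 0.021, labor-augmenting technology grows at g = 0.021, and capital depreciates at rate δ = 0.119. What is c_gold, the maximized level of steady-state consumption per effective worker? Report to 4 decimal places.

c_gold ≈ 0.8621

n + g + δ = 0.021 + 0.021 + 0.119 = 0.161.
Golden rule sets MPK = n+g+δ: 0.24·k^(0.24−1) = 0.161, so k_gold = (0.24/0.161)^(1/0.76) ≈ 1.6910.
y_gold = 1.6910^0.24 ≈ 1.1344.
c_gold = y_gold − (n+g+δ)·k_gold = 1.1344 − 0.161·1.6910 ≈ 0.8621.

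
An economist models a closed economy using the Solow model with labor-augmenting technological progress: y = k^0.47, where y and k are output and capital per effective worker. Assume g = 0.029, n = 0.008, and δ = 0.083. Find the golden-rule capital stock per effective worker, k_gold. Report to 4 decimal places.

k_gold ≈ 13.1435

Capital per effective worker breaks even when investment replaces (n + g + δ)·k; here n + g + δ = 0.12.
Golden rule sets MPK = n+g+δ: 0.47·k^(0.47−1) = 0.12, so k_gold = (0.47/0.12)^(1/0.53) ≈ 13.1435.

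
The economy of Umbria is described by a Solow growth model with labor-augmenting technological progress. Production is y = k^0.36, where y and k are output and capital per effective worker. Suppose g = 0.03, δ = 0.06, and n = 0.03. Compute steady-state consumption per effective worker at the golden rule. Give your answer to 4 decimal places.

Capital per effective worker breaks even when investment replaces (n + g + δ)·k; here n + g + δ = 0.12.
Golden rule sets MPK = n+g+δ: 0.36·k^(0.36−1) = 0.12, so k_gold = (0.36/0.12)^(1/0.64) ≈ 5.5655.
y_gold = 5.5655^0.36 ≈ 1.8552.
c_gold = y_gold − (n+g+δ)·k_gold = 1.8552 − 0.12·5.5655 ≈ 1.1873.

c_gold ≈ 1.1873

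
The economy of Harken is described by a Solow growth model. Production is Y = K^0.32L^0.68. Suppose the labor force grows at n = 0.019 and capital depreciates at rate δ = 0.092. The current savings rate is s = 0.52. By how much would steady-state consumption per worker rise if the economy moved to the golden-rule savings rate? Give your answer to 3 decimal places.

The effective depreciation rate is n + δ = 0.019 + 0.092 = 0.111.
Current steady state (s = 0.52): k* = (0.52/0.111)^(1/0.68) ≈ 9.6894, y* = 9.6894^0.32 ≈ 2.0683, c* = (1−0.52)·2.0683 ≈ 0.9928.
Maximizing c = f(k) − (n+δ)·k gives f'(k) = n+δ, i.e. 0.32·k^(0.32−1) = 0.111, so k_gold = (0.32/0.111)^(1/0.68) ≈ 4.7448.
y_gold = 4.7448^0.32 ≈ 1.6458, c_gold = y_gold − 0.111·k_gold ≈ 1.1192.
Gain: Δc = 1.1192 − 0.9928 ≈ 0.1264.

Δc ≈ 0.126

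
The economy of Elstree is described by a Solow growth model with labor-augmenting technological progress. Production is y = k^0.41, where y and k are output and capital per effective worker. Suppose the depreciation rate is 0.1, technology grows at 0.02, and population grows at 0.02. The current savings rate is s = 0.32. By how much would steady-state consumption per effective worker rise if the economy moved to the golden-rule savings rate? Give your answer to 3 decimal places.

Δc ≈ 0.037

The effective depreciation rate is n + g + δ = 0.02 + 0.02 + 0.1 = 0.14.
Current steady state (s = 0.32): k* = (0.32/0.14)^(1/0.59) ≈ 4.0599, y* = 4.0599^0.41 ≈ 1.7762, c* = (1−0.32)·1.7762 ≈ 1.2078.
Setting f'(k) = n+g+δ gives 0.41·k^(0.41−1) = 0.14, hence k_gold = (0.41/0.14)^(1/0.59) ≈ 6.1793.
y_gold = 6.1793^0.41 ≈ 2.1100, c_gold = y_gold − 0.14·k_gold ≈ 1.2449.
Gain: Δc = 1.2449 − 1.2078 ≈ 0.0371.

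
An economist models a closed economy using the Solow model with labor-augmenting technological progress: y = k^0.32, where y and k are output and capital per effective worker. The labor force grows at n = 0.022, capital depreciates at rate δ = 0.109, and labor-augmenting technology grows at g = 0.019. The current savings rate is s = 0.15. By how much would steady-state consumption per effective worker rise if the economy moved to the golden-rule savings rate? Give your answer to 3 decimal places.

Δc ≈ 0.121

Break-even investment rate: n + g + δ = 0.022 + 0.019 + 0.109 = 0.15.
Current steady state (s = 0.15): k* = (0.15/0.15)^(1/0.68) ≈ 1.0000, y* = 1.0000^0.32 ≈ 1.0000, c* = (1−0.15)·1.0000 ≈ 0.8500.
Maximizing c = f(k) − (n+g+δ)·k gives f'(k) = n+g+δ, i.e. 0.32·k^(0.32−1) = 0.15, so k_gold = (0.32/0.15)^(1/0.68) ≈ 3.0473.
y_gold = 3.0473^0.32 ≈ 1.4284, c_gold = y_gold − 0.15·k_gold ≈ 0.9713.
Gain: Δc = 0.9713 − 0.8500 ≈ 0.1213.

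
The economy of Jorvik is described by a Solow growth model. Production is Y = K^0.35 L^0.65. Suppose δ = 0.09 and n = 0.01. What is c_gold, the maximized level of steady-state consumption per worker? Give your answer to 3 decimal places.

Break-even investment rate: n + δ = 0.01 + 0.09 = 0.1.
Maximizing c = f(k) − (n+δ)·k gives f'(k) = n+δ, i.e. 0.35·k^(0.35−1) = 0.1, so k_gold = (0.35/0.1)^(1/0.65) ≈ 6.8711.
y_gold = 6.8711^0.35 ≈ 1.9632.
c_gold = y_gold − (n+δ)·k_gold = 1.9632 − 0.1·6.8711 ≈ 1.2761.

c_gold ≈ 1.276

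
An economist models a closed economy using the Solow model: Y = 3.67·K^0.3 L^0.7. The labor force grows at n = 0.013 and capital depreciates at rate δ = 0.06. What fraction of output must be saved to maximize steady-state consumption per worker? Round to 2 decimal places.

s_gold = 0.30

The effective depreciation rate is n + δ = 0.013 + 0.06 = 0.073.
At the golden rule MPK = n+δ, and in any Cobb-Douglas steady state s = (n+δ)·k/y = MPK·k/y = capital's share 0.3.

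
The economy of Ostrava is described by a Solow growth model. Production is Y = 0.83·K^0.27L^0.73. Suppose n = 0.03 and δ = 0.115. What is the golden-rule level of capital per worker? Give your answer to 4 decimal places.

Break-even investment rate: n + δ = 0.03 + 0.115 = 0.145.
Setting f'(k) = n+δ gives 0.27·0.83·k^(0.27−1) = 0.145, hence k_gold = (0.27·0.83/0.145)^(1/0.73) ≈ 1.8155.

k_gold ≈ 1.8155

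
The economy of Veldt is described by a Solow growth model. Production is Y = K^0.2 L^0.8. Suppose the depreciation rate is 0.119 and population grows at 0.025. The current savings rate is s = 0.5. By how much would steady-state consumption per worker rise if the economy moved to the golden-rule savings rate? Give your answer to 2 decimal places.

Δc ≈ 0.19

Capital per worker breaks even when investment replaces (n + δ)·k; here n + δ = 0.144.
Current steady state (s = 0.5): k* = (0.5/0.144)^(1/0.8) ≈ 4.7398, y* = 4.7398^0.2 ≈ 1.3651, c* = (1−0.5)·1.3651 ≈ 0.6825.
Golden rule sets MPK = n+δ: 0.2·k^(0.2−1) = 0.144, so k_gold = (0.2/0.144)^(1/0.8) ≈ 1.5078.
y_gold = 1.5078^0.2 ≈ 1.0856, c_gold = y_gold − 0.144·k_gold ≈ 0.8685.
Gain: Δc = 0.8685 − 0.6825 ≈ 0.1859.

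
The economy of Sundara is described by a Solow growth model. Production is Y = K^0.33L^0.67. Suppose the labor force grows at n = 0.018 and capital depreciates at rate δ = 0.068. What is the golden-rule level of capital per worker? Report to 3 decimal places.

The effective depreciation rate is n + δ = 0.018 + 0.068 = 0.086.
Golden rule sets MPK = n+δ: 0.33·k^(0.33−1) = 0.086, so k_gold = (0.33/0.086)^(1/0.67) ≈ 7.4416.

k_gold ≈ 7.442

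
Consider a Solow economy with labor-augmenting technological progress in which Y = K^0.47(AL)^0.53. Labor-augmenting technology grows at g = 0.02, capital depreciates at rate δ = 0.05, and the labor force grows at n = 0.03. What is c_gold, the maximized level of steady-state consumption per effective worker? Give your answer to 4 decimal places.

Break-even investment rate: n + g + δ = 0.03 + 0.02 + 0.05 = 0.1.
Setting f'(k) = n+g+δ gives 0.47·k^(0.47−1) = 0.1, hence k_gold = (0.47/0.1)^(1/0.53) ≈ 18.5400.
y_gold = 18.5400^0.47 ≈ 3.9447.
c_gold = y_gold − (n+g+δ)·k_gold = 3.9447 − 0.1·18.5400 ≈ 2.0907.

c_gold ≈ 2.0907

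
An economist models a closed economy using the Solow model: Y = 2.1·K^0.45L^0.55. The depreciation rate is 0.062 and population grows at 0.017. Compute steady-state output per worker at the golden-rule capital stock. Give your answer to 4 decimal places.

n + δ = 0.017 + 0.062 = 0.079.
Maximizing c = f(k) − (n+δ)·k gives f'(k) = n+δ, i.e. 0.45·2.1·k^(0.45−1) = 0.079, so k_gold = (0.45·2.1/0.079)^(1/0.55) ≈ 91.1266.
Output: y_gold = 2.1·k_gold^0.45 = 2.1·91.1266^0.45 ≈ 15.9978.

y_gold ≈ 15.9978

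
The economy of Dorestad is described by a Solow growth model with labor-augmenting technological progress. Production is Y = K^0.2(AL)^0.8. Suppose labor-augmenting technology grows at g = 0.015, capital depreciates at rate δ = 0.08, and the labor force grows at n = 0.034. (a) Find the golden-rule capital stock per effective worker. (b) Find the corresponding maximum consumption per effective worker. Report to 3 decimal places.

(a) k_gold ≈ 1.730; (b) c_gold ≈ 0.893

The effective depreciation rate is n + g + δ = 0.034 + 0.015 + 0.08 = 0.129.
Maximizing c = f(k) − (n+g+δ)·k gives f'(k) = n+g+δ, i.e. 0.2·k^(0.2−1) = 0.129, so k_gold = (0.2/0.129)^(1/0.8) ≈ 1.7300.
y_gold = 1.7300^0.2 ≈ 1.1159; c_gold = y_gold − 0.129·k_gold ≈ 0.8927.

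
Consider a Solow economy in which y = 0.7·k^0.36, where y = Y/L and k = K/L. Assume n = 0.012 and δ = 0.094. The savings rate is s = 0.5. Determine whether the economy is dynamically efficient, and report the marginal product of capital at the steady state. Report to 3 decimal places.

n + δ = 0.012 + 0.094 = 0.106.
Steady-state k*: s·A·k^0.36 = 0.106·k gives k* = (0.5·0.7/0.106)^(1/0.64) ≈ 6.4650.
MPK = 0.36·0.7·6.4650^(-0.64) ≈ 0.0763.
MPK < n+δ = 0.106, so the economy is dynamically inefficient (over-saving).

dynamically inefficient; MPK ≈ 0.076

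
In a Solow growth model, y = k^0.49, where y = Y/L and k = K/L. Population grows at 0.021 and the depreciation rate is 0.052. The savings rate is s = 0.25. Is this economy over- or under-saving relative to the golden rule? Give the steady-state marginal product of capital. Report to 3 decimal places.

under-saving; MPK ≈ 0.143

Break-even investment rate: n + δ = 0.021 + 0.052 = 0.073.
Steady-state k*: s·k^0.49 = 0.073·k gives k* = (0.25/0.073)^(1/0.51) ≈ 11.1756.
MPK = 0.49·11.1756^(-0.51) ≈ 0.1431.
MPK > n+δ = 0.073, so the economy is dynamically efficient (under-saving).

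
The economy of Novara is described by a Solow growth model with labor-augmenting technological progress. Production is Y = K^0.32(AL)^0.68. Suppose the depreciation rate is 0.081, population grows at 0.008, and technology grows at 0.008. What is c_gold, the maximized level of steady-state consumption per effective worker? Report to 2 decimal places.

Break-even investment rate: n + g + δ = 0.008 + 0.008 + 0.081 = 0.097.
Golden rule sets MPK = n+g+δ: 0.32·k^(0.32−1) = 0.097, so k_gold = (0.32/0.097)^(1/0.68) ≈ 5.7852.
y_gold = 5.7852^0.32 ≈ 1.7536.
c_gold = y_gold − (n+g+δ)·k_gold = 1.7536 − 0.097·5.7852 ≈ 1.1925.

c_gold ≈ 1.19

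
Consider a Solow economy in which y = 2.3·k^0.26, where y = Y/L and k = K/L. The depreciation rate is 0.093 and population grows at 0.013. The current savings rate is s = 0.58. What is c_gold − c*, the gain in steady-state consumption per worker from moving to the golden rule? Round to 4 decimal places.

The effective depreciation rate is n + δ = 0.013 + 0.093 = 0.106.
Current steady state (s = 0.58): k* = (0.58·2.3/0.106)^(1/0.74) ≈ 30.6396, y* = 2.3·30.6396^0.26 ≈ 5.5997, c* = (1−0.58)·5.5997 ≈ 2.3519.
At the golden rule the marginal product of capital equals n+δ: 0.26·2.3·k^(0.26−1) = 0.106. Solving, k_gold = (0.26·2.3/0.106)^(1/0.74) ≈ 10.3609.
y_gold = 2.3·10.3609^0.26 ≈ 4.2241, c_gold = y_gold − 0.106·k_gold ≈ 3.1258.
Gain: Δc = 3.1258 − 2.3519 ≈ 0.7740.

Δc ≈ 0.7740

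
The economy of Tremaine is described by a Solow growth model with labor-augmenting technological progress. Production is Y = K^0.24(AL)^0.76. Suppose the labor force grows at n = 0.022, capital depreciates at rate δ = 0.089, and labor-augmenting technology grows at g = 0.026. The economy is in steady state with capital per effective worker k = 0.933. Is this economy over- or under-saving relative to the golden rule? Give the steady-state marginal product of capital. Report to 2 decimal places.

The effective depreciation rate is n + g + δ = 0.022 + 0.026 + 0.089 = 0.137.
MPK = 0.24·k^(0.24−1) = 0.24·0.933^(-0.76) ≈ 0.2530.
MPK > 0.137, so the economy is dynamically efficient (under-saving).

under-saving; MPK ≈ 0.25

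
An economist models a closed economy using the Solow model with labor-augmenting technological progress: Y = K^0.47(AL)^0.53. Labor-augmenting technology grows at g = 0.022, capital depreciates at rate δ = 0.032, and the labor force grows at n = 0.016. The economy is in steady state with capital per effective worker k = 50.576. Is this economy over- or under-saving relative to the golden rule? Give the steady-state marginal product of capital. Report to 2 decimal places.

over-saving; MPK ≈ 0.06

Capital per effective worker breaks even when investment replaces (n + g + δ)·k; here n + g + δ = 0.07.
MPK = 0.47·k^(0.47−1) = 0.47·50.576^(-0.53) ≈ 0.0587.
MPK < 0.07, so the economy is dynamically inefficient (over-saving).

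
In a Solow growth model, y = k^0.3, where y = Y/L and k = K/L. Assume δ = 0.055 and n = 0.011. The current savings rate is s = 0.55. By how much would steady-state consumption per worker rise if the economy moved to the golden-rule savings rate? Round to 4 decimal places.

Δc ≈ 0.2229

n + δ = 0.011 + 0.055 = 0.066.
Current steady state (s = 0.55): k* = (0.55/0.066)^(1/0.7) ≈ 20.6755, y* = 20.6755^0.3 ≈ 2.4811, c* = (1−0.55)·2.4811 ≈ 1.1165.
Setting f'(k) = n+δ gives 0.3·k^(0.3−1) = 0.066, hence k_gold = (0.3/0.066)^(1/0.7) ≈ 8.6975.
y_gold = 8.6975^0.3 ≈ 1.9135, c_gold = y_gold − 0.066·k_gold ≈ 1.3394.
Gain: Δc = 1.3394 − 1.1165 ≈ 0.2229.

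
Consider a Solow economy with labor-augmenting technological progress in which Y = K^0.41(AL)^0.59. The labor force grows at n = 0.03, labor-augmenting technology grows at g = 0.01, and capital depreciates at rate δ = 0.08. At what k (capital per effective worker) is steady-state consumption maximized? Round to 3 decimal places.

n + g + δ = 0.03 + 0.01 + 0.08 = 0.12.
Maximizing c = f(k) − (n+g+δ)·k gives f'(k) = n+g+δ, i.e. 0.41·k^(0.41−1) = 0.12, so k_gold = (0.41/0.12)^(1/0.59) ≈ 8.0244.

k_gold ≈ 8.024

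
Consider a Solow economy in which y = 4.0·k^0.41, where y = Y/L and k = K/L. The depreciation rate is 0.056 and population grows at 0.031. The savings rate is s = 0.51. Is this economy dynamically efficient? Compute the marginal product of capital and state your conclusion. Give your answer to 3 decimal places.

Break-even investment rate: n + δ = 0.031 + 0.056 = 0.087.
Steady-state k*: s·A·k^0.41 = 0.087·k gives k* = (0.51·4.0/0.087)^(1/0.59) ≈ 210.0013.
MPK = 0.41·4.0·210.0013^(-0.59) ≈ 0.0699.
MPK < n+δ = 0.087, so the economy is dynamically inefficient (over-saving).

dynamically inefficient; MPK ≈ 0.070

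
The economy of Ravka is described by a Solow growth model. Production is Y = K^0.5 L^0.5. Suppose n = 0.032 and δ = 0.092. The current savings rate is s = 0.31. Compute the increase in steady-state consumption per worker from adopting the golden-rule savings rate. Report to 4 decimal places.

n + δ = 0.032 + 0.092 = 0.124.
Current steady state (s = 0.31): k* = (0.31/0.124)^(1/0.5) ≈ 6.2500, y* = 6.2500^0.5 ≈ 2.5000, c* = (1−0.31)·2.5000 ≈ 1.7250.
Golden rule sets MPK = n+δ: 0.5·k^(0.5−1) = 0.124, so k_gold = (0.5/0.124)^(1/0.5) ≈ 16.2591.
y_gold = 16.2591^0.5 ≈ 4.0323, c_gold = y_gold − 0.124·k_gold ≈ 2.0161.
Gain: Δc = 2.0161 − 1.7250 ≈ 0.2911.

Δc ≈ 0.2911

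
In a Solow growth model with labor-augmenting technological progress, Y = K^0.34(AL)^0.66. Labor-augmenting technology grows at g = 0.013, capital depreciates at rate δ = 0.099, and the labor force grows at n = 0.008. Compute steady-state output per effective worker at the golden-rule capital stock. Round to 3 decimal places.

The effective depreciation rate is n + g + δ = 0.008 + 0.013 + 0.099 = 0.12.
Maximizing c = f(k) − (n+g+δ)·k gives f'(k) = n+g+δ, i.e. 0.34·k^(0.34−1) = 0.12, so k_gold = (0.34/0.12)^(1/0.66) ≈ 4.8451.
Output: y_gold = k_gold^0.34 = 4.8451^0.34 ≈ 1.7100.

y_gold ≈ 1.710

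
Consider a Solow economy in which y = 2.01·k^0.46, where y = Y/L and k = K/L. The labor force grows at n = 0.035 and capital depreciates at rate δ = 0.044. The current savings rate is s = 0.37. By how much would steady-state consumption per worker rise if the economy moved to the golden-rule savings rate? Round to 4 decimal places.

Δc ≈ 0.2721

Break-even investment rate: n + δ = 0.035 + 0.044 = 0.079.
Current steady state (s = 0.37): k* = (0.37·2.01/0.079)^(1/0.54) ≈ 63.5739, y* = 2.01·63.5739^0.46 ≈ 13.5739, c* = (1−0.37)·13.5739 ≈ 8.5516.
Golden rule sets MPK = n+δ: 0.46·2.01·k^(0.46−1) = 0.079, so k_gold = (0.46·2.01/0.079)^(1/0.54) ≈ 95.1443.
y_gold = 2.01·95.1443^0.46 ≈ 16.3400, c_gold = y_gold − 0.079·k_gold ≈ 8.8236.
Gain: Δc = 8.8236 − 8.5516 ≈ 0.2721.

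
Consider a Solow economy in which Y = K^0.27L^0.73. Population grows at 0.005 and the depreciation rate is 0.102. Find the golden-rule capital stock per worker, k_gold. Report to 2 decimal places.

k_gold ≈ 3.55

Break-even investment rate: n + δ = 0.005 + 0.102 = 0.107.
At the golden rule the marginal product of capital equals n+δ: 0.27·k^(0.27−1) = 0.107. Solving, k_gold = (0.27/0.107)^(1/0.73) ≈ 3.5535.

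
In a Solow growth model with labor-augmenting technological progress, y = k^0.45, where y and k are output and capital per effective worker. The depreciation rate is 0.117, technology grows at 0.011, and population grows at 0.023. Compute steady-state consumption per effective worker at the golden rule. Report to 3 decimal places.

c_gold ≈ 1.344

The effective depreciation rate is n + g + δ = 0.023 + 0.011 + 0.117 = 0.151.
At the golden rule the marginal product of capital equals n+g+δ: 0.45·k^(0.45−1) = 0.151. Solving, k_gold = (0.45/0.151)^(1/0.55) ≈ 7.2819.
y_gold = 7.2819^0.45 ≈ 2.4435.
c_gold = y_gold − (n+g+δ)·k_gold = 2.4435 − 0.151·7.2819 ≈ 1.3439.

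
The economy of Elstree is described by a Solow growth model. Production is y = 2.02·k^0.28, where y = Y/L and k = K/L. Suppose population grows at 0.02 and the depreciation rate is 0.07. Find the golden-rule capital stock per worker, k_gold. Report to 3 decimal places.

k_gold ≈ 12.844

Capital per worker breaks even when investment replaces (n + δ)·k; here n + δ = 0.09.
Golden rule sets MPK = n+δ: 0.28·2.02·k^(0.28−1) = 0.09, so k_gold = (0.28·2.02/0.09)^(1/0.72) ≈ 12.8441.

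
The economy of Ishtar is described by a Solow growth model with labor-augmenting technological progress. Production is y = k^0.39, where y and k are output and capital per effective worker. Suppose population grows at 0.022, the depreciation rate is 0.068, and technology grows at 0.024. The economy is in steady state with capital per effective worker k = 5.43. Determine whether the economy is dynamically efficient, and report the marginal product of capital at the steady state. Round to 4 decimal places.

dynamically efficient; MPK ≈ 0.1389

n + g + δ = 0.022 + 0.024 + 0.068 = 0.114.
MPK = 0.39·k^(0.39−1) = 0.39·5.43^(-0.61) ≈ 0.1389.
MPK > 0.114, so the economy is dynamically efficient (under-saving).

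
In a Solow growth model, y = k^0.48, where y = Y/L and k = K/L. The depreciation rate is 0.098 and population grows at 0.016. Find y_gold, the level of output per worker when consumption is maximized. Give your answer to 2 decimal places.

Capital per worker breaks even when investment replaces (n + δ)·k; here n + δ = 0.114.
Setting f'(k) = n+δ gives 0.48·k^(0.48−1) = 0.114, hence k_gold = (0.48/0.114)^(1/0.52) ≈ 15.8726.
Output: y_gold = k_gold^0.48 = 15.8726^0.48 ≈ 3.7697.

y_gold ≈ 3.77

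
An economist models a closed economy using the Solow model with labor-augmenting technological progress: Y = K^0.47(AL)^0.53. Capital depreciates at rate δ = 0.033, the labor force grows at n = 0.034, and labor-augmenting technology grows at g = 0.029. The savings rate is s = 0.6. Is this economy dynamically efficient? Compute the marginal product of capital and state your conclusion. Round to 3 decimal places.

dynamically inefficient; MPK ≈ 0.075

Break-even investment rate: n + g + δ = 0.034 + 0.029 + 0.033 = 0.096.
Steady-state k*: s·k^0.47 = 0.096·k gives k* = (0.6/0.096)^(1/0.53) ≈ 31.7439.
MPK = 0.47·31.7439^(-0.53) ≈ 0.0752.
MPK < n+g+δ = 0.096, so the economy is dynamically inefficient (over-saving).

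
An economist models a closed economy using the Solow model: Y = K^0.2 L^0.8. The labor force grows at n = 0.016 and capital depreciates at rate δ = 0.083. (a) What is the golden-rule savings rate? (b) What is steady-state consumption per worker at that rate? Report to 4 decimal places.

The effective depreciation rate is n + δ = 0.016 + 0.083 = 0.099.
For Cobb-Douglas, s_gold equals capital's share: s_gold = 0.2.
Setting f'(k) = n+δ gives 0.2·k^(0.2−1) = 0.099, hence k_gold = (0.2/0.099)^(1/0.8) ≈ 2.4085.
y_gold = 2.4085^0.2 ≈ 1.1922; c_gold = (1−0.2)·y_gold ≈ 0.9538.

(a) s_gold = 0.2000; (b) c_gold ≈ 0.9538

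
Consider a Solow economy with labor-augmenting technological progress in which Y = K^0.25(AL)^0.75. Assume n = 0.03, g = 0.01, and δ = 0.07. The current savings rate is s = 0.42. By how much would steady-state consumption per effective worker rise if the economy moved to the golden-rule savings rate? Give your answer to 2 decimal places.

Δc ≈ 0.08

n + g + δ = 0.03 + 0.01 + 0.07 = 0.11.
Current steady state (s = 0.42): k* = (0.42/0.11)^(1/0.75) ≈ 5.9677, y* = 5.9677^0.25 ≈ 1.5630, c* = (1−0.42)·1.5630 ≈ 0.9065.
At the golden rule the marginal product of capital equals n+g+δ: 0.25·k^(0.25−1) = 0.11. Solving, k_gold = (0.25/0.11)^(1/0.75) ≈ 2.9881.
y_gold = 2.9881^0.25 ≈ 1.3148, c_gold = y_gold − 0.11·k_gold ≈ 0.9861.
Gain: Δc = 0.9861 − 0.9065 ≈ 0.0796.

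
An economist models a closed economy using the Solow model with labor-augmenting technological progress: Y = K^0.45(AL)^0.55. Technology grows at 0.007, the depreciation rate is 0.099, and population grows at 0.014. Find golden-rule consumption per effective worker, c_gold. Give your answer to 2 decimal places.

c_gold ≈ 1.62

Break-even investment rate: n + g + δ = 0.014 + 0.007 + 0.099 = 0.12.
Maximizing c = f(k) − (n+g+δ)·k gives f'(k) = n+g+δ, i.e. 0.45·k^(0.45−1) = 0.12, so k_gold = (0.45/0.12)^(1/0.55) ≈ 11.0584.
y_gold = 11.0584^0.45 ≈ 2.9489.
c_gold = y_gold − (n+g+δ)·k_gold = 2.9489 − 0.12·11.0584 ≈ 1.6219.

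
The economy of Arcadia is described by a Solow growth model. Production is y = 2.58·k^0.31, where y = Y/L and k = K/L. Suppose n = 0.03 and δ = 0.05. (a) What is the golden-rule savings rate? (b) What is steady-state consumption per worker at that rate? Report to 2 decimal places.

The effective depreciation rate is n + δ = 0.03 + 0.05 = 0.08.
For Cobb-Douglas, s_gold equals capital's share: s_gold = 0.31.
At the golden rule the marginal product of capital equals n+δ: 0.31·2.58·k^(0.31−1) = 0.08. Solving, k_gold = (0.31·2.58/0.08)^(1/0.69) ≈ 28.1266.
y_gold = 2.58·28.1266^0.31 ≈ 7.2585; c_gold = (1−0.31)·y_gold ≈ 5.0084.

(a) s_gold = 0.31; (b) c_gold ≈ 5.01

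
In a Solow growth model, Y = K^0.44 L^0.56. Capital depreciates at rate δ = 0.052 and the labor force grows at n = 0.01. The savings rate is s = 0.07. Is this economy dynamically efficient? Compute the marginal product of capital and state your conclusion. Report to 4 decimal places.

Break-even investment rate: n + δ = 0.01 + 0.052 = 0.062.
Steady-state k*: s·k^0.44 = 0.062·k gives k* = (0.07/0.062)^(1/0.56) ≈ 1.2420.
MPK = 0.44·1.2420^(-0.56) ≈ 0.3897.
MPK > n+δ = 0.062, so the economy is dynamically efficient (under-saving).

dynamically efficient; MPK ≈ 0.3897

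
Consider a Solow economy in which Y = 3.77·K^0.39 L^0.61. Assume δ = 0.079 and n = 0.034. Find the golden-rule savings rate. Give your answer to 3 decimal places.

s_gold = 0.390

Break-even investment rate: n + δ = 0.034 + 0.079 = 0.113.
At the golden rule MPK = n+δ, and in any Cobb-Douglas steady state s = (n+δ)·k/y = MPK·k/y = capital's share 0.39.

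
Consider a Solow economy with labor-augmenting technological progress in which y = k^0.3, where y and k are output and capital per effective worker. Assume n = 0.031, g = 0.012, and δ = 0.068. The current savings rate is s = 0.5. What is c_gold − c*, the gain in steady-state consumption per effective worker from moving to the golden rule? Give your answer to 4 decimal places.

Δc ≈ 0.1189

The effective depreciation rate is n + g + δ = 0.031 + 0.012 + 0.068 = 0.111.
Current steady state (s = 0.5): k* = (0.5/0.111)^(1/0.7) ≈ 8.5858, y* = 8.5858^0.3 ≈ 1.9061, c* = (1−0.5)·1.9061 ≈ 0.9530.
Golden rule sets MPK = n+g+δ: 0.3·k^(0.3−1) = 0.111, so k_gold = (0.3/0.111)^(1/0.7) ≈ 4.1386.
y_gold = 4.1386^0.3 ≈ 1.5313, c_gold = y_gold − 0.111·k_gold ≈ 1.0719.
Gain: Δc = 1.0719 − 0.9530 ≈ 0.1189.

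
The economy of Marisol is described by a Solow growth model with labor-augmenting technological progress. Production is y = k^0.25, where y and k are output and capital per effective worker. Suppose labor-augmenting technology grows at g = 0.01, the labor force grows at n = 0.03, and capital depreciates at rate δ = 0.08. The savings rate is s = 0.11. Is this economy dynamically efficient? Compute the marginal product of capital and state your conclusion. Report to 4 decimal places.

Break-even investment rate: n + g + δ = 0.03 + 0.01 + 0.08 = 0.12.
Steady-state k*: s·k^0.25 = 0.12·k gives k* = (0.11/0.12)^(1/0.75) ≈ 0.8905.
MPK = 0.25·0.8905^(-0.75) ≈ 0.2727.
MPK > n+g+δ = 0.12, so the economy is dynamically efficient (under-saving).

dynamically efficient; MPK ≈ 0.2727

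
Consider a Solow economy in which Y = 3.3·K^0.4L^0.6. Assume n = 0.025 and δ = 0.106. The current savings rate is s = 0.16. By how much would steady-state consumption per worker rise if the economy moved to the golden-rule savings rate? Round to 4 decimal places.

Δc ≈ 2.2166

Capital per worker breaks even when investment replaces (n + δ)·k; here n + δ = 0.131.
Current steady state (s = 0.16): k* = (0.16·3.3/0.131)^(1/0.6) ≈ 10.2079, y* = 3.3·10.2079^0.4 ≈ 8.3577, c* = (1−0.16)·8.3577 ≈ 7.0205.
Setting f'(k) = n+δ gives 0.4·3.3·k^(0.4−1) = 0.131, hence k_gold = (0.4·3.3/0.131)^(1/0.6) ≈ 47.0079.
y_gold = 3.3·47.0079^0.4 ≈ 15.3951, c_gold = y_gold − 0.131·k_gold ≈ 9.2371.
Gain: Δc = 9.2371 − 7.0205 ≈ 2.2166.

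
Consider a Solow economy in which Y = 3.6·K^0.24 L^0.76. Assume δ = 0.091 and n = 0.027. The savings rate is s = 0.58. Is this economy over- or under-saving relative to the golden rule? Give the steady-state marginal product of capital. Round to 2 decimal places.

over-saving; MPK ≈ 0.05

n + δ = 0.027 + 0.091 = 0.118.
Steady-state k*: s·A·k^0.24 = 0.118·k gives k* = (0.58·3.6/0.118)^(1/0.76) ≈ 43.8436.
MPK = 0.24·3.6·43.8436^(-0.76) ≈ 0.0488.
MPK < n+δ = 0.118, so the economy is dynamically inefficient (over-saving).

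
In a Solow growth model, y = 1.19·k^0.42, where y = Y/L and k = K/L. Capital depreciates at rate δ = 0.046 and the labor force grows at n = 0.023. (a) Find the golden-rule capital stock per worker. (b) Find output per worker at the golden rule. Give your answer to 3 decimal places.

(a) k_gold ≈ 30.386; (b) y_gold ≈ 4.992

Capital per worker breaks even when investment replaces (n + δ)·k; here n + δ = 0.069.
Golden rule sets MPK = n+δ: 0.42·1.19·k^(0.42−1) = 0.069, so k_gold = (0.42·1.19/0.069)^(1/0.58) ≈ 30.3856.
y_gold = 1.19·30.3856^0.42 ≈ 4.9919.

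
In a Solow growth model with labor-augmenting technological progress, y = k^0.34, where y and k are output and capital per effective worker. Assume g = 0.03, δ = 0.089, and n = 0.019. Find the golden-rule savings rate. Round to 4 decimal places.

s_gold = 0.3400

Capital per effective worker breaks even when investment replaces (n + g + δ)·k; here n + g + δ = 0.138.
At the golden rule MPK = n+g+δ, and in any Cobb-Douglas steady state s = (n+g+δ)·k/y = MPK·k/y = capital's share 0.34.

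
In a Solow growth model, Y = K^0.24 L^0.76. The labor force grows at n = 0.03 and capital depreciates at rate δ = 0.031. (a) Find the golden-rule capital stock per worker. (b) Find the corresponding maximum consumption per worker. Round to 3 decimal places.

(a) k_gold ≈ 6.064; (b) c_gold ≈ 1.171

The effective depreciation rate is n + δ = 0.03 + 0.031 = 0.061.
Golden rule sets MPK = n+δ: 0.24·k^(0.24−1) = 0.061, so k_gold = (0.24/0.061)^(1/0.76) ≈ 6.0637.
y_gold = 6.0637^0.24 ≈ 1.5412; c_gold = y_gold − 0.061·k_gold ≈ 1.1713.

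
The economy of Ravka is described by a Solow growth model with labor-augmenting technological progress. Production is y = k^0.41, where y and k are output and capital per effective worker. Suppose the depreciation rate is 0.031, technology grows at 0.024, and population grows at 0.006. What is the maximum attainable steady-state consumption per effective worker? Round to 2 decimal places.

c_gold ≈ 2.22

Break-even investment rate: n + g + δ = 0.006 + 0.024 + 0.031 = 0.061.
Maximizing c = f(k) − (n+g+δ)·k gives f'(k) = n+g+δ, i.e. 0.41·k^(0.41−1) = 0.061, so k_gold = (0.41/0.061)^(1/0.59) ≈ 25.2618.
y_gold = 25.2618^0.41 ≈ 3.7585.
c_gold = y_gold − (n+g+δ)·k_gold = 3.7585 − 0.061·25.2618 ≈ 2.2175.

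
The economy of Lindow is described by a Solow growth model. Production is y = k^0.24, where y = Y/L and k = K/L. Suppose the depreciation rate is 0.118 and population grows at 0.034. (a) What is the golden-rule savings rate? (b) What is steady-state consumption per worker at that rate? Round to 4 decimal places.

n + δ = 0.034 + 0.118 = 0.152.
For Cobb-Douglas, s_gold equals capital's share: s_gold = 0.24.
At the golden rule the marginal product of capital equals n+δ: 0.24·k^(0.24−1) = 0.152. Solving, k_gold = (0.24/0.152)^(1/0.76) ≈ 1.8239.
y_gold = 1.8239^0.24 ≈ 1.1552; c_gold = (1−0.24)·y_gold ≈ 0.8779.

(a) s_gold = 0.2400; (b) c_gold ≈ 0.8779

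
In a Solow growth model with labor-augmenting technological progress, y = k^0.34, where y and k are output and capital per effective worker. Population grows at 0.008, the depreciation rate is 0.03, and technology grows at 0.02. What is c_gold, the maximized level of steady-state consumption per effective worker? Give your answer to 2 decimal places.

Capital per effective worker breaks even when investment replaces (n + g + δ)·k; here n + g + δ = 0.058.
Maximizing c = f(k) − (n+g+δ)·k gives f'(k) = n+g+δ, i.e. 0.34·k^(0.34−1) = 0.058, so k_gold = (0.34/0.058)^(1/0.66) ≈ 14.5785.
y_gold = 14.5785^0.34 ≈ 2.4869.
c_gold = y_gold − (n+g+δ)·k_gold = 2.4869 − 0.058·14.5785 ≈ 1.6414.

c_gold ≈ 1.64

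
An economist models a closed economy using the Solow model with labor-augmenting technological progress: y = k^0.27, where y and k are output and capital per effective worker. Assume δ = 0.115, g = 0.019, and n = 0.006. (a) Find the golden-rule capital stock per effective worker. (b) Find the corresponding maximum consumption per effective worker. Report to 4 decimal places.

Break-even investment rate: n + g + δ = 0.006 + 0.019 + 0.115 = 0.14.
Setting f'(k) = n+g+δ gives 0.27·k^(0.27−1) = 0.14, hence k_gold = (0.27/0.14)^(1/0.73) ≈ 2.4589.
y_gold = 2.4589^0.27 ≈ 1.2750; c_gold = y_gold − 0.14·k_gold ≈ 0.9307.

(a) k_gold ≈ 2.4589; (b) c_gold ≈ 0.9307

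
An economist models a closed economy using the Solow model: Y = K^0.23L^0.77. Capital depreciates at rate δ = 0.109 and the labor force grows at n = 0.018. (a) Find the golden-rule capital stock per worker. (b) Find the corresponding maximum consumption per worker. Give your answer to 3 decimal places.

Capital per worker breaks even when investment replaces (n + δ)·k; here n + δ = 0.127.
At the golden rule the marginal product of capital equals n+δ: 0.23·k^(0.23−1) = 0.127. Solving, k_gold = (0.23/0.127)^(1/0.77) ≈ 2.1626.
y_gold = 2.1626^0.23 ≈ 1.1941; c_gold = y_gold − 0.127·k_gold ≈ 0.9195.

(a) k_gold ≈ 2.163; (b) c_gold ≈ 0.919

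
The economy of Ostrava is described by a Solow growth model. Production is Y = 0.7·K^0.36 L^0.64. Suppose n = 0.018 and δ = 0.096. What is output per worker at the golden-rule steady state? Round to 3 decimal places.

y_gold ≈ 1.094

Break-even investment rate: n + δ = 0.018 + 0.096 = 0.114.
Golden rule sets MPK = n+δ: 0.36·0.7·k^(0.36−1) = 0.114, so k_gold = (0.36·0.7/0.114)^(1/0.64) ≈ 3.4536.
Output: y_gold = 0.7·k_gold^0.36 = 0.7·3.4536^0.36 ≈ 1.0936.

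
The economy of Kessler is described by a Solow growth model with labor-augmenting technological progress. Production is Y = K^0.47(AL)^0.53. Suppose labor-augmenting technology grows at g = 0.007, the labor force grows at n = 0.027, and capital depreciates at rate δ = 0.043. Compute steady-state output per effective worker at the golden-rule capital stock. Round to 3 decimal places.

The effective depreciation rate is n + g + δ = 0.027 + 0.007 + 0.043 = 0.077.
Maximizing c = f(k) − (n+g+δ)·k gives f'(k) = n+g+δ, i.e. 0.47·k^(0.47−1) = 0.077, so k_gold = (0.47/0.077)^(1/0.53) ≈ 30.3583.
Output: y_gold = k_gold^0.47 = 30.3583^0.47 ≈ 4.9736.

y_gold ≈ 4.974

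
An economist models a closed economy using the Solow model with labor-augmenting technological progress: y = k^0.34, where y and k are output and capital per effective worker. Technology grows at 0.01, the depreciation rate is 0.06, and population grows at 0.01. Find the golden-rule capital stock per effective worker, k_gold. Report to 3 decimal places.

k_gold ≈ 8.956

n + g + δ = 0.01 + 0.01 + 0.06 = 0.08.
Maximizing c = f(k) − (n+g+δ)·k gives f'(k) = n+g+δ, i.e. 0.34·k^(0.34−1) = 0.08, so k_gold = (0.34/0.08)^(1/0.66) ≈ 8.9558.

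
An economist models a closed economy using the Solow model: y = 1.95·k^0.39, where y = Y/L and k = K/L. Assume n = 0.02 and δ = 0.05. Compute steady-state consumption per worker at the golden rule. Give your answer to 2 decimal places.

Capital per worker breaks even when investment replaces (n + δ)·k; here n + δ = 0.07.
At the golden rule the marginal product of capital equals n+δ: 0.39·1.95·k^(0.39−1) = 0.07. Solving, k_gold = (0.39·1.95/0.07)^(1/0.61) ≈ 49.9301.
y_gold = 1.95·49.9301^0.39 ≈ 8.9618.
c_gold = y_gold − (n+δ)·k_gold = 8.9618 − 0.07·49.9301 ≈ 5.4667.

c_gold ≈ 5.47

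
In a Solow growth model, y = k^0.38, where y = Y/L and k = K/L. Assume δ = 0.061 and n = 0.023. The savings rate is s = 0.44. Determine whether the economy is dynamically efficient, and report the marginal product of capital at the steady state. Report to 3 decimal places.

The effective depreciation rate is n + δ = 0.023 + 0.061 = 0.084.
Steady-state k*: s·k^0.38 = 0.084·k gives k* = (0.44/0.084)^(1/0.62) ≈ 14.4530.
MPK = 0.38·14.4530^(-0.62) ≈ 0.0725.
MPK < n+δ = 0.084, so the economy is dynamically inefficient (over-saving).

dynamically inefficient; MPK ≈ 0.073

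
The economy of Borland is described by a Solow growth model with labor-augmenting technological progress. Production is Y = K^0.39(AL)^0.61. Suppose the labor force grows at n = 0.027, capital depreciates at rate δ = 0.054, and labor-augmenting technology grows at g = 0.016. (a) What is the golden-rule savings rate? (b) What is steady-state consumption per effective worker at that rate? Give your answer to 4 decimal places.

(a) s_gold = 0.3900; (b) c_gold ≈ 1.4848

The effective depreciation rate is n + g + δ = 0.027 + 0.016 + 0.054 = 0.097.
For Cobb-Douglas, s_gold equals capital's share: s_gold = 0.39.
Setting f'(k) = n+g+δ gives 0.39·k^(0.39−1) = 0.097, hence k_gold = (0.39/0.097)^(1/0.61) ≈ 9.7869.
y_gold = 9.7869^0.39 ≈ 2.4342; c_gold = (1−0.39)·y_gold ≈ 1.4848.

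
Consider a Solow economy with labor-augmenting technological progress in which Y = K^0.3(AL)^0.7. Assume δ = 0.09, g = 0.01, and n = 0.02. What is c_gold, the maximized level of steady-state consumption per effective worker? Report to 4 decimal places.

Break-even investment rate: n + g + δ = 0.02 + 0.01 + 0.09 = 0.12.
Setting f'(k) = n+g+δ gives 0.3·k^(0.3−1) = 0.12, hence k_gold = (0.3/0.12)^(1/0.7) ≈ 3.7024.
y_gold = 3.7024^0.3 ≈ 1.4810.
c_gold = y_gold − (n+g+δ)·k_gold = 1.4810 − 0.12·3.7024 ≈ 1.0367.

c_gold ≈ 1.0367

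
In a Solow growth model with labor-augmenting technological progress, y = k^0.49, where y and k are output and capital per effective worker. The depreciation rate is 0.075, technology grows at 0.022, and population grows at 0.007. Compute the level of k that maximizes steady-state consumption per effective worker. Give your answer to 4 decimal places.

Capital per effective worker breaks even when investment replaces (n + g + δ)·k; here n + g + δ = 0.104.
Golden rule sets MPK = n+g+δ: 0.49·k^(0.49−1) = 0.104, so k_gold = (0.49/0.104)^(1/0.51) ≈ 20.8894.

k_gold ≈ 20.8894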